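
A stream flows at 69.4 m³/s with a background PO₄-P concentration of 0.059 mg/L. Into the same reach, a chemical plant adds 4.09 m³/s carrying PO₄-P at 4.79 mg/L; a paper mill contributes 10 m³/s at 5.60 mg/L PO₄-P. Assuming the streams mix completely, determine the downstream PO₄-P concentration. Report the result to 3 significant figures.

Conservation of mass: C = (69.40·0.05900 + 4.090·4.790 + 10.00·5.600) / 83.49 = 79.69/83.49 = 0.9544 mg/L.

0.954 mg/L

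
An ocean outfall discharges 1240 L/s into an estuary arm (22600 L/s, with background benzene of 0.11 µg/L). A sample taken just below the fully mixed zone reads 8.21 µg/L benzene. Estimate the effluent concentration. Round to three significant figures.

156 µg/L

Mass balance: 22600·0.1100 + 1240·Cₑ = 23840·8.210
→ Cₑ = (23840·8.210 − 22600·0.1100) / 1240 = 155.8 µg/L.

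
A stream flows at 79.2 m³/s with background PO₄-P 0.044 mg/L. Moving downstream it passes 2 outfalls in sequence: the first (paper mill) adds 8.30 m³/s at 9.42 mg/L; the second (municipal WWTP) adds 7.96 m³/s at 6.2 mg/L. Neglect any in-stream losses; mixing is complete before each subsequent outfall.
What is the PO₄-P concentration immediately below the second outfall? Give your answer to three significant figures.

1.37 mg/L

Outfall 1: combined Q = 87.50 m³/s; C = (79.20·0.04400 + 8.300·9.420)/87.50 = 0.9334 mg/L.
Outfall 2: combined Q = 95.46 m³/s; C = (87.50·0.9334 + 7.960·6.200)/95.46 = 1.373 mg/L.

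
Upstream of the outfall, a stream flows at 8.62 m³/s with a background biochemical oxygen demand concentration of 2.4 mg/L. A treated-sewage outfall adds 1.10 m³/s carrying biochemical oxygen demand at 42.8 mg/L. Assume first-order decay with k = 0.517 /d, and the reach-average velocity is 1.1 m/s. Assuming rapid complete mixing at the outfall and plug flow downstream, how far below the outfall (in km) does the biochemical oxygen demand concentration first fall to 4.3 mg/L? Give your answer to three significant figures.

Conservation of mass: C = (8.620·2.400 + 1.100·42.80) / 9.720 = 67.77/9.720 = 6.972 mg/L.
Set 6.972·exp(−k·t) = 4.3 → t = ln(6.972/4.3)/k = 80770 s = 22.44 h.
Distance = v·t = 1.1·80770 = 88840 m = 88.84 km.

88.8 km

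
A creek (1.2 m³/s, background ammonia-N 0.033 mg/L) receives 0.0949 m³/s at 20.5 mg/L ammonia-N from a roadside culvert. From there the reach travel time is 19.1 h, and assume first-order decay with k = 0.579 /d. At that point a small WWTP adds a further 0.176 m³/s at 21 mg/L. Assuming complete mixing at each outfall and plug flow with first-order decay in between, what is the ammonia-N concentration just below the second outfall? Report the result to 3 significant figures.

Mixed concentration C = ΣQC/ΣQ = (1.200·0.03300 + 0.09490·20.50) / 1.295 = 1.985/1.295 = 1.533 mg/L; combined flow 1.295 m³/s.
Decay over the reach: 1.533·exp(−kt) = 1.533·0.6308 = 0.9670 mg/L.
At the second outfall, C = (1.295·0.9670 + 0.1760·21.00) / (1.295 + 0.1760) = 3.364 mg/L.

3.36 mg/L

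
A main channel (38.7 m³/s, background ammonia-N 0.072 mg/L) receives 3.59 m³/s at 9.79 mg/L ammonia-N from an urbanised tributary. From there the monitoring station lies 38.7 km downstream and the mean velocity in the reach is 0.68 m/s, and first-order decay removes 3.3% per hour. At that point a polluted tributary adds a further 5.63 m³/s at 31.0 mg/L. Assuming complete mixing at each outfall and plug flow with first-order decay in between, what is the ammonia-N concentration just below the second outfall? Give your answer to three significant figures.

4.11 mg/L

Mass balance: C = (38.70·0.07200 + 3.590·9.790) / 42.29 = 37.93/42.29 = 0.8970 mg/L; combined flow 42.29 m³/s.
Travel time t = 38.7·1000 / 0.68 = 56910 s = 15.81 h.
3.3%/h lost → k = −ln(1 − 0.033) = 0.03356 h⁻¹.
Decay over the reach: 0.8970·exp(−kt) = 0.8970·0.5883 = 0.5277 mg/L.
Second outfall: C = (42.29·0.5277 + 5.630·31.00)/47.92 = 4.108 mg/L.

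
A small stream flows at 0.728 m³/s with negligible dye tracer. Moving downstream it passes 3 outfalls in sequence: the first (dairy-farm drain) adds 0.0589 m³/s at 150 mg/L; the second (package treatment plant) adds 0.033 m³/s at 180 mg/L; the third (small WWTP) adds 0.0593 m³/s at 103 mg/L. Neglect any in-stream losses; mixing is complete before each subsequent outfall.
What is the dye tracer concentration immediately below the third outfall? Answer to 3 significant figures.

After outfall 1: Q = 0.7280 + 0.05890 = 0.7869 m³/s; C = (0.7280·0 + 0.05890·150.0)/0.7869 = 11.23 mg/L.
After outfall 2: Q = 0.7869 + 0.03300 = 0.8199 m³/s; C = (0.7869·11.23 + 0.03300·180.0)/0.8199 = 18.02 mg/L.
After outfall 3: Q = 0.8199 + 0.05930 = 0.8792 m³/s; C = (0.8199·18.02 + 0.05930·103.0)/0.8792 = 23.75 mg/L.

23.8 mg/L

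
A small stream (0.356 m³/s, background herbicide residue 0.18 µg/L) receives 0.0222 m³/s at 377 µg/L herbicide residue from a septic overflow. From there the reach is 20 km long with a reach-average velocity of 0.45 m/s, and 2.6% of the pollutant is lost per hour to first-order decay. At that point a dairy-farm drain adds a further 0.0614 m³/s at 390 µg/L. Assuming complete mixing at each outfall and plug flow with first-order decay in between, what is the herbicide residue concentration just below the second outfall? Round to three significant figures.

68.3 µg/L

After mixing, C = (0.3560·0.1800 + 0.02220·377.0) / 0.3782 = 8.433/0.3782 = 22.30 µg/L; combined flow 0.3782 m³/s.
Travel time t = 20·1000 / 0.45 = 44440 s = 12.35 h.
2.6%/h lost → k = −ln(1 − 0.026) = 0.02634 h⁻¹.
After decay, C = 22.30 × e^(−kt) = 22.30 × 0.7224 = 16.11 µg/L.
At the second outfall, C = (0.3782·16.11 + 0.06140·390.0) / (0.3782 + 0.06140) = 68.33 µg/L.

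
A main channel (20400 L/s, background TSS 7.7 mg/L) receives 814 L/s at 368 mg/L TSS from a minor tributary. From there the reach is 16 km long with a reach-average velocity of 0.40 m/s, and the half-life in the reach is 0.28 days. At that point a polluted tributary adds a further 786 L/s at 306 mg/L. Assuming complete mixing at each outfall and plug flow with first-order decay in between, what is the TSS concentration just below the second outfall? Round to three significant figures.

17.5 mg/L

After mixing, C = (20400·7.700 + 814.0·368.0) / 21210 = 456600/21210 = 21.53 mg/L; combined flow 21210 L/s.
Travel time t = 16·1000 / 0.40 = 40000 s = 11.11 h.
Half-life 0.28 d → k = ln 2 / 0.28 = 2.476 d⁻¹.
Applying C = C₀e^(−kt): 21.53 × 0.3179 = 6.842 mg/L.
Second outfall: C = (21210·6.842 + 786.0·306.0)/22000 = 17.53 mg/L.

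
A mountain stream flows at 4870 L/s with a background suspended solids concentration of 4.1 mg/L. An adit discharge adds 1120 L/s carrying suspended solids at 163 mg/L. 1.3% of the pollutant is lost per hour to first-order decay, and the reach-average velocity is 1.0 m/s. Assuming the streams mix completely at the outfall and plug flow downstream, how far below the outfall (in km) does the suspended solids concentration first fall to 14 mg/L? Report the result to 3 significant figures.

243 km

Conservation of mass: C = (4870·4.100 + 1120·163.0) / 5990 = 202500/5990 = 33.81 mg/L.
1.3%/h lost → k = −ln(1 − 0.013) = 0.01309 h⁻¹.
Set 33.81·exp(−k·t) = 14 → t = ln(33.81/14)/k = 242600 s = 67.38 h.
Distance = v·t = 1.0·242600 = 242600 m = 242.6 km.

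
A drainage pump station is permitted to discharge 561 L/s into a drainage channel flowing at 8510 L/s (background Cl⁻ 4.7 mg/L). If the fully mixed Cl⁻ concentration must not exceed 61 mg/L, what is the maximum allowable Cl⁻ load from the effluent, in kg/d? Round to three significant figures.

44400 kg/d

Mass balance at the limit: 8510·4.700 + 561.0·Cₑ = 9071·61 → Cₑ = 915.0 mg/L.
561.0 L/s = 0.5610 m³/s. Load = 0.5610 m³/s × 915.0 g/m³ × 86 400 s/d = 44350 kg/d.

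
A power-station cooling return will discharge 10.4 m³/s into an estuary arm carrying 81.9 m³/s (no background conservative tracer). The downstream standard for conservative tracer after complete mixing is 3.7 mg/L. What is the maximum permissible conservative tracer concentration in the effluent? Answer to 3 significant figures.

At the limit, (Qr·Cr + Qe·Cₑ)/(Qr + Qe) = 3.7:
Cₑ = (92.30·3.7 − 81.90·0) / 10.40 = 32.84 mg/L.

32.8 mg/L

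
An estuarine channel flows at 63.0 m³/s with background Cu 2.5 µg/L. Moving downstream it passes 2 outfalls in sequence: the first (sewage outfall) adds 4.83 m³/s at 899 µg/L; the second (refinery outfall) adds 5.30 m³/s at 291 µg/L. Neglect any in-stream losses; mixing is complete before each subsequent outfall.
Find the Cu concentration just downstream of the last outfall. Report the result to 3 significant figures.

82.6 µg/L

Below outfall 1: Q → 67.83 m³/s, C = (63.00·2.500 + 4.830·899.0)/67.83 = 66.34 µg/L.
Below outfall 2: Q → 73.13 m³/s, C = (67.83·66.34 + 5.300·291.0)/73.13 = 82.62 µg/L.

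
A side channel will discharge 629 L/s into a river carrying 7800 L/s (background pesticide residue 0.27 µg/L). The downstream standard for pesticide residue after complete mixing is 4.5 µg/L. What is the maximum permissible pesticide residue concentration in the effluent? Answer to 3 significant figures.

At the limit, (Qr·Cr + Qe·Cₑ)/(Qr + Qe) = 4.5:
Cₑ = (8429·4.5 − 7800·0.2700) / 629.0 = 56.95 µg/L.

57.0 µg/L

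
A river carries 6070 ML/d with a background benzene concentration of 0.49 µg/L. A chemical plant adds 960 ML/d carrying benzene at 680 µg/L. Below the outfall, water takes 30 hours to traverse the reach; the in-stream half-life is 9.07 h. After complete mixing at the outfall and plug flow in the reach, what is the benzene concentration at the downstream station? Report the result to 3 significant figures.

9.42 µg/L

After mixing, C = (6070·0.4900 + 960.0·680.0) / 7030 = 655800/7030 = 93.28 µg/L.
Half-life 9.07 h → k = ln 2 / 9.07 = 0.07642 h⁻¹ = 1.834 d⁻¹.
First-order decay: C = 93.28·exp(−k·t) = 93.28·0.1010 = 9.421 µg/L.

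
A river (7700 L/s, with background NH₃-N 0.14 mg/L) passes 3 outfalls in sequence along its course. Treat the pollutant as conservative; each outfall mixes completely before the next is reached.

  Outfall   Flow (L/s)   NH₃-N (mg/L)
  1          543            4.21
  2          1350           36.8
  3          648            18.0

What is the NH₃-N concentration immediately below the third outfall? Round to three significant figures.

Below outfall 1: Q → 8243 L/s, C = (7700·0.1400 + 543.0·4.210)/8243 = 0.4081 mg/L.
Below outfall 2: Q → 9593 L/s, C = (8243·0.4081 + 1350·36.80)/9593 = 5.529 mg/L.
Below outfall 3: Q → 10240 L/s, C = (9593·5.529 + 648.0·18.00)/10240 = 6.319 mg/L.

6.32 mg/L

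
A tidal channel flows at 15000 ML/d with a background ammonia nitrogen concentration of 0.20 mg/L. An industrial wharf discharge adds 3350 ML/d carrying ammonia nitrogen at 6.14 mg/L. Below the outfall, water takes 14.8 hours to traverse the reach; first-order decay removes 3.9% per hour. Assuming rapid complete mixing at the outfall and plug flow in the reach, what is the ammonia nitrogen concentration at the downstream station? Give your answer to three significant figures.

0.713 mg/L

After mixing, C = (15000·0.2000 + 3350·6.140) / 18350 = 23570/18350 = 1.284 mg/L.
3.9%/h lost → k = −ln(1 − 0.039) = 0.03978 h⁻¹.
Applying C = C₀e^(−kt): 1.284 × 0.5550 = 0.7129 mg/L.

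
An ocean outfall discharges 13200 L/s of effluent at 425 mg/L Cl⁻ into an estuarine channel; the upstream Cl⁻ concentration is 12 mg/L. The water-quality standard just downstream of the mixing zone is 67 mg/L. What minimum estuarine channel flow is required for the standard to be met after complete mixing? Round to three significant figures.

Set C_mix = 67: (Q·12.00 + 13200·425.0) / (Q + 13200) = 67
→ Q = 13200·(425.0 − 67)/(67 − 12.00) = 85920 L/s.

85900 L/s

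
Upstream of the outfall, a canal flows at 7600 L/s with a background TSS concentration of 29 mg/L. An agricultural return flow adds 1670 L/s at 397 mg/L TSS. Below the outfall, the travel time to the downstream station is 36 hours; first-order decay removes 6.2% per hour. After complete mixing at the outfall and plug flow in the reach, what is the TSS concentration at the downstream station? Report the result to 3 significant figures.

9.51 mg/L

Flow-weighted average: C = (7600·29.00 + 1670·397.0) / 9270 = 883400/9270 = 95.30 mg/L.
6.2%/h lost → k = −ln(1 − 0.062) = 0.06401 h⁻¹.
Decay over the reach: 95.30·exp(−kt) = 95.30·0.09984 = 9.514 mg/L.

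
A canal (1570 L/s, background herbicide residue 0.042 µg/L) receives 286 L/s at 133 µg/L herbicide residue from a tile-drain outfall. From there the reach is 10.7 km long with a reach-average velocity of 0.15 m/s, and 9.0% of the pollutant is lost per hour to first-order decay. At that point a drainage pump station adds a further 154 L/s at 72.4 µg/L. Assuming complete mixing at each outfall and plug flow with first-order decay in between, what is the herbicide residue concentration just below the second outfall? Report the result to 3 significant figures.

Mixed concentration C = ΣQC/ΣQ = (1570·0.04200 + 286.0·133.0) / 1856 = 38100/1856 = 20.53 µg/L; combined flow 1856 L/s.
Travel time t = 10.7·1000 / 0.15 = 71330 s = 19.81 h.
9.0%/h lost → k = −ln(1 − 0.09) = 0.09431 h⁻¹.
After decay, C = 20.53 × e^(−kt) = 20.53 × 0.1543 = 3.168 µg/L.
At the second outfall, C = (1856·3.168 + 154.0·72.40) / (1856 + 154.0) = 8.472 µg/L.

8.47 µg/L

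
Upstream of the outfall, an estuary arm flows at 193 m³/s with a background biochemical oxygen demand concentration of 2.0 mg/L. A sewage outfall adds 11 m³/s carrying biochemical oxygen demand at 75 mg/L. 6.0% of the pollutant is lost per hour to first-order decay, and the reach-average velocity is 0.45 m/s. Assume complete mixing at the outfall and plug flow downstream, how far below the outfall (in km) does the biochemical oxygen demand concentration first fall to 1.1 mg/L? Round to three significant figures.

44.1 km

After mixing, C = (193.0·2.000 + 11.00·75.00) / 204.0 = 1211/204.0 = 5.936 mg/L.
6.0%/h lost → k = −ln(1 − 0.06) = 0.06188 h⁻¹.
Set 5.936·exp(−k·t) = 1.1 → t = ln(5.936/1.1)/k = 98080 s = 27.24 h.
Distance = v·t = 0.45·98080 = 44140 m = 44.14 km.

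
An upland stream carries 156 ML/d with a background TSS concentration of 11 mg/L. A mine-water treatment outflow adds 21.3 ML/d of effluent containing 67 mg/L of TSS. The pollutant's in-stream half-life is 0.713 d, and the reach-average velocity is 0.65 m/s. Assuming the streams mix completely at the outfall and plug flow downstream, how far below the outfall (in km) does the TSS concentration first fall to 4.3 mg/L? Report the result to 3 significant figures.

81.8 km

After mixing, C = (156.0·11.00 + 21.30·67.00) / 177.3 = 3143/177.3 = 17.73 mg/L.
Half-life 0.713 d → k = ln 2 / 0.713 = 0.9722 d⁻¹.
Set 17.73·exp(−k·t) = 4.3 → t = ln(17.73/4.3)/k = 125900 s = 34.97 h.
Distance = v·t = 0.65·125900 = 81830 m = 81.83 km.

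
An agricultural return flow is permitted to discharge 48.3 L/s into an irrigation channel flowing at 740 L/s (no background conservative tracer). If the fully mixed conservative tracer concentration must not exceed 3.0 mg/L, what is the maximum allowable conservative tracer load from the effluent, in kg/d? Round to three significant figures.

Mass balance at the limit: 740.0·0 + 48.30·Cₑ = 788.3·3.0 → Cₑ = 48.96 mg/L.
48.30 L/s = 0.04830 m³/s. Load = 0.04830 m³/s × 48.96 g/m³ × 86 400 s/d = 204.3 kg/d.

204 kg/d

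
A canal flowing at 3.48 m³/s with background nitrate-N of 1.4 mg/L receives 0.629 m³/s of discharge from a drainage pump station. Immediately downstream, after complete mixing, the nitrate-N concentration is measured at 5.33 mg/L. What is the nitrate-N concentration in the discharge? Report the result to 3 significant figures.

27.1 mg/L

Mass balance: 3.480·1.400 + 0.6290·Cₑ = 4.109·5.330
→ Cₑ = (4.109·5.330 − 3.480·1.400) / 0.6290 = 27.07 mg/L.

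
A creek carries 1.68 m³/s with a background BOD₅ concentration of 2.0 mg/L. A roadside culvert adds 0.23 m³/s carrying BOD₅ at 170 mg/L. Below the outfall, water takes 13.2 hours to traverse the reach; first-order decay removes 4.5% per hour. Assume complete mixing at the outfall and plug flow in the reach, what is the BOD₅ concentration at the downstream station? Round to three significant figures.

Mixed concentration C = ΣQC/ΣQ = (1.680·2.000 + 0.2300·170.0) / 1.910 = 42.46/1.910 = 22.23 mg/L.
4.5%/h lost → k = −ln(1 − 0.045) = 0.04604 h⁻¹.
First-order decay: C = 22.23·exp(−k·t) = 22.23·0.5446 = 12.11 mg/L.

12.1 mg/L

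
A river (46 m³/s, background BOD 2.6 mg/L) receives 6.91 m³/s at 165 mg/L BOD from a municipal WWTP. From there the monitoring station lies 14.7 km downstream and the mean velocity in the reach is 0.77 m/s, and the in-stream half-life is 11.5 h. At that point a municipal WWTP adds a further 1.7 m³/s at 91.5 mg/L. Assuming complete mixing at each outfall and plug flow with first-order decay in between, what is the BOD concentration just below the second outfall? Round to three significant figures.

Mass balance: C = (46.00·2.600 + 6.910·165.0) / 52.91 = 1260/52.91 = 23.81 mg/L; combined flow 52.91 m³/s.
Travel time t = 14.7·1000 / 0.77 = 19090 s = 5.303 h.
Half-life 11.5 h → k = ln 2 / 11.5 = 0.06027 h⁻¹ = 1.447 d⁻¹.
First-order decay: C = 23.81·exp(−k·t) = 23.81·0.7264 = 17.30 mg/L.
At the second outfall, C = (52.91·17.30 + 1.700·91.50) / (52.91 + 1.700) = 19.61 mg/L.

19.6 mg/L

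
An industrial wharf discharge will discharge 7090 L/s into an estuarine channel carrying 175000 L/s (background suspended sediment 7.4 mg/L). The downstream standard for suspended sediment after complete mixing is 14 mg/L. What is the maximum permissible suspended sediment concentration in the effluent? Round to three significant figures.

At the limit, (Qr·Cr + Qe·Cₑ)/(Qr + Qe) = 14:
Cₑ = (182100·14 − 175000·7.400) / 7090 = 176.9 mg/L.

177 mg/L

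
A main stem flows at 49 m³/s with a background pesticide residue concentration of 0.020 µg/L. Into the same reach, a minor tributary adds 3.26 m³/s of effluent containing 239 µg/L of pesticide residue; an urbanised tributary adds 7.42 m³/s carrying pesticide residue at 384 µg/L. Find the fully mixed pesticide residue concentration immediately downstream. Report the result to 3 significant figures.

60.8 µg/L

Flow-weighted average: C = (49.00·0.02000 + 3.260·239.0 + 7.420·384.0) / 59.68 = 3629/59.68 = 60.81 µg/L.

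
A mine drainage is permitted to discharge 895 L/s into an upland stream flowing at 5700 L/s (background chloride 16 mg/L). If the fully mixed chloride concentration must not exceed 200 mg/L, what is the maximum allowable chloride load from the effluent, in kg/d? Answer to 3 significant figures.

Mass balance at the limit: 5700·16.00 + 895.0·Cₑ = 6595·200 → Cₑ = 1372 mg/L.
895.0 L/s = 0.8950 m³/s. Load = 0.8950 m³/s × 1372 g/m³ × 86 400 s/d = 106100 kg/d.

106000 kg/d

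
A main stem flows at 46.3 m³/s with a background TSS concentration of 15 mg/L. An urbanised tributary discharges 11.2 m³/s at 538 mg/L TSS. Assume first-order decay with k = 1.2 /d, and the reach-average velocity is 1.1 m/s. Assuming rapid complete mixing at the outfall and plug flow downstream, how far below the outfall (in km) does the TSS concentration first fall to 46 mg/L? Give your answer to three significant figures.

Flow-weighted average: C = (46.30·15.00 + 11.20·538.0) / 57.50 = 6720/57.50 = 116.9 mg/L.
Set 116.9·exp(−k·t) = 46 → t = ln(116.9/46)/k = 67140 s = 18.65 h.
Distance = v·t = 1.1·67140 = 73850 m = 73.85 km.

73.8 km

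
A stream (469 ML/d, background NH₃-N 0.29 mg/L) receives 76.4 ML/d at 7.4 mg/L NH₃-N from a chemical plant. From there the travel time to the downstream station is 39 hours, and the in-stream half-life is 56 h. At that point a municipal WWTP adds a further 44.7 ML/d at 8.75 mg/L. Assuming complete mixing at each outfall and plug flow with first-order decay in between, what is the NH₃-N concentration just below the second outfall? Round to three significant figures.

Mixed concentration C = ΣQC/ΣQ = (469.0·0.2900 + 76.40·7.400) / 545.4 = 701.4/545.4 = 1.286 mg/L; combined flow 545.4 ML/d.
Half-life 56 h → k = ln 2 / 56 = 0.01238 h⁻¹ = 0.2971 d⁻¹.
Applying C = C₀e^(−kt): 1.286 × 0.6171 = 0.7936 mg/L.
At the second outfall, C = (545.4·0.7936 + 44.70·8.750) / (545.4 + 44.70) = 1.396 mg/L.

1.40 mg/L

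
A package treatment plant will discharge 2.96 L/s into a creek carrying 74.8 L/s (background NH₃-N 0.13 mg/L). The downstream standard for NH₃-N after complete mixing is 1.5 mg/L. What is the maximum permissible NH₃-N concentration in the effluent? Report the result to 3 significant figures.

At the limit, (Qr·Cr + Qe·Cₑ)/(Qr + Qe) = 1.5:
Cₑ = (77.76·1.5 − 74.80·0.1300) / 2.960 = 36.12 mg/L.

36.1 mg/L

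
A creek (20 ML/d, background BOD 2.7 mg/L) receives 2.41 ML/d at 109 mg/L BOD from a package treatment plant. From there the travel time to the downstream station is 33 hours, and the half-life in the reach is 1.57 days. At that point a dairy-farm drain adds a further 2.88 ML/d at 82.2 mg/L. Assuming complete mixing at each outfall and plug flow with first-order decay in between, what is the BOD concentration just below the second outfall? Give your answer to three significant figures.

16.2 mg/L

Mixed concentration C = ΣQC/ΣQ = (20.00·2.700 + 2.410·109.0) / 22.41 = 316.7/22.41 = 14.13 mg/L; combined flow 22.41 ML/d.
Half-life 1.57 d → k = ln 2 / 1.57 = 0.4415 d⁻¹.
Decay over the reach: 14.13·exp(−kt) = 14.13·0.5450 = 7.701 mg/L.
Second outfall: C = (22.41·7.701 + 2.880·82.20)/25.29 = 16.18 mg/L.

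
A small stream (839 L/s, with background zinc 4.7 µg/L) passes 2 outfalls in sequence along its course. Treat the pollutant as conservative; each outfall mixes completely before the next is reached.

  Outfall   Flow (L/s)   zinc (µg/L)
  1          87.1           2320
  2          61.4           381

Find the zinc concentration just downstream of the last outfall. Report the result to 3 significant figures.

Outfall 1: combined Q = 926.1 L/s; C = (839.0·4.700 + 87.10·2320)/926.1 = 222.5 µg/L.
Outfall 2: combined Q = 987.5 L/s; C = (926.1·222.5 + 61.40·381.0)/987.5 = 232.3 µg/L.

232 µg/L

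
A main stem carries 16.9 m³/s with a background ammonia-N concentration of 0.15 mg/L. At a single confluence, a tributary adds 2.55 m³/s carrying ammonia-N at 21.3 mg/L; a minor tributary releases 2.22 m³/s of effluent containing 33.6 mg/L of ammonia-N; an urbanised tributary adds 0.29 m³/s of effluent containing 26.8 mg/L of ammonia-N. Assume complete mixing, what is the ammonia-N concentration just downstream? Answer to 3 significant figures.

Flow-weighted average: C = (16.90·0.1500 + 2.550·21.30 + 2.220·33.60 + 0.2900·26.80) / 21.96 = 139.2/21.96 = 6.339 mg/L.

6.34 mg/L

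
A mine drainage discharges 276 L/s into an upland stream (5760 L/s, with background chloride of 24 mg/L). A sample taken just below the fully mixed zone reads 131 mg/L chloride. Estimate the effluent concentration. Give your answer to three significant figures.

2360 mg/L

Mass balance: 5760·24.00 + 276.0·Cₑ = 6036·131.0
→ Cₑ = (6036·131.0 − 5760·24.00) / 276.0 = 2364 mg/L.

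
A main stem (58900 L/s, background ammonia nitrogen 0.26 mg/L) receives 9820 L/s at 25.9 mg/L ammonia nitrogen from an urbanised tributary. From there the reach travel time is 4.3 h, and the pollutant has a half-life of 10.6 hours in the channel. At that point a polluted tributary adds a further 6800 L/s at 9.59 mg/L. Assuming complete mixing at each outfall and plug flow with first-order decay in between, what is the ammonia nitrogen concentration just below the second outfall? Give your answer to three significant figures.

3.56 mg/L

Conservation of mass: C = (58900·0.2600 + 9820·25.90) / 68720 = 269700/68720 = 3.924 mg/L; combined flow 68720 L/s.
Half-life 10.6 h → k = ln 2 / 10.6 = 0.06539 h⁻¹ = 1.569 d⁻¹.
First-order decay: C = 3.924·exp(−k·t) = 3.924·0.7549 = 2.962 mg/L.
At the second outfall, C = (68720·2.962 + 6800·9.590) / (68720 + 6800) = 3.559 mg/L.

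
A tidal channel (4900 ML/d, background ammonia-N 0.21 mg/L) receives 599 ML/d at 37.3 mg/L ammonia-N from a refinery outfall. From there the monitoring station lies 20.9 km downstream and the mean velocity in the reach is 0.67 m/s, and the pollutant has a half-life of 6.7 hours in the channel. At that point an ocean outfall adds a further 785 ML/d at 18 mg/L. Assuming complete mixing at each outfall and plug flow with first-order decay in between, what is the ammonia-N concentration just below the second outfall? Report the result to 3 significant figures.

3.77 mg/L

After mixing, C = (4900·0.2100 + 599.0·37.30) / 5499 = 23370/5499 = 4.250 mg/L; combined flow 5499 ML/d.
Travel time t = 20.9·1000 / 0.67 = 31190 s = 8.665 h.
Half-life 6.7 h → k = ln 2 / 6.7 = 0.1035 h⁻¹ = 2.483 d⁻¹.
First-order decay: C = 4.250·exp(−k·t) = 4.250·0.4080 = 1.734 mg/L.
Second outfall: C = (5499·1.734 + 785.0·18.00)/6284 = 3.766 mg/L.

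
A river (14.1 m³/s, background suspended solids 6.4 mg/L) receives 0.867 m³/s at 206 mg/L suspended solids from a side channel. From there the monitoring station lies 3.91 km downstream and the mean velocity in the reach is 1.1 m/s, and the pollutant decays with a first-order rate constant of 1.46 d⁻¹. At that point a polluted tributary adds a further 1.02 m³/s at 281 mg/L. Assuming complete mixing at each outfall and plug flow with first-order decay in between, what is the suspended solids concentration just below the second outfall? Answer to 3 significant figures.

33.8 mg/L

Conservation of mass: C = (14.10·6.400 + 0.8670·206.0) / 14.97 = 268.8/14.97 = 17.96 mg/L; combined flow 14.97 m³/s.
Travel time t = 3.91·1000 / 1.1 = 3555 s = 0.9874 h.
Applying C = C₀e^(−kt): 17.96 × 0.9417 = 16.92 mg/L.
Second outfall: C = (14.97·16.92 + 1.020·281.0)/15.99 = 33.76 mg/L.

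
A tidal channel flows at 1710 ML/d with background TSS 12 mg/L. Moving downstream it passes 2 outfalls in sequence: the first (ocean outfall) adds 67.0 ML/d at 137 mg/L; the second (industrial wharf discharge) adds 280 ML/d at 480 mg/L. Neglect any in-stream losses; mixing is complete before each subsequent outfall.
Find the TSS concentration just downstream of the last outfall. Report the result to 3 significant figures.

79.8 mg/L

Below outfall 1: Q → 1777 ML/d, C = (1710·12.00 + 67.00·137.0)/1777 = 16.71 mg/L.
Below outfall 2: Q → 2057 ML/d, C = (1777·16.71 + 280.0·480.0)/2057 = 79.78 mg/L.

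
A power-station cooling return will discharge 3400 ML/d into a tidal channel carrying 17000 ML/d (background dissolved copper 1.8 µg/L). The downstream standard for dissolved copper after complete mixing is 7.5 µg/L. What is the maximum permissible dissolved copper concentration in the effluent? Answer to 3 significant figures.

At the limit, (Qr·Cr + Qe·Cₑ)/(Qr + Qe) = 7.5:
Cₑ = (20400·7.5 − 17000·1.800) / 3400 = 36.00 µg/L.

36.0 µg/L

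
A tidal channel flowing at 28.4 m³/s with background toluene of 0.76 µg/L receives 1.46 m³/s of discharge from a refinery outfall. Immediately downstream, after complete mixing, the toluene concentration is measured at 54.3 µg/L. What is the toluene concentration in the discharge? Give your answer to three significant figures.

Mass balance: 28.40·0.7600 + 1.460·Cₑ = 29.86·54.30
→ Cₑ = (29.86·54.30 − 28.40·0.7600) / 1.460 = 1096 µg/L.

1100 µg/L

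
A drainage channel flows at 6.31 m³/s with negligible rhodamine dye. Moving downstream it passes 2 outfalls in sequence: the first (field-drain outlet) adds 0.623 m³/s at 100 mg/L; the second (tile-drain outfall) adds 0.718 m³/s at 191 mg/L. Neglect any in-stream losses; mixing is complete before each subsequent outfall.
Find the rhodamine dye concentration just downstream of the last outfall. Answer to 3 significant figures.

Outfall 1: combined Q = 6.933 m³/s; C = (6.310·0 + 0.6230·100.0)/6.933 = 8.986 mg/L.
Outfall 2: combined Q = 7.651 m³/s; C = (6.933·8.986 + 0.7180·191.0)/7.651 = 26.07 mg/L.

26.1 mg/L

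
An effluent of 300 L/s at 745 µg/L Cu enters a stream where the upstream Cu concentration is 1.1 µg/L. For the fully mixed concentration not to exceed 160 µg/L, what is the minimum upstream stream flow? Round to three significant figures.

1100 L/s

Set C_mix = 160: (Q·1.100 + 300.0·745.0) / (Q + 300.0) = 160
→ Q = 300.0·(745.0 − 160)/(160 − 1.100) = 1104 L/s.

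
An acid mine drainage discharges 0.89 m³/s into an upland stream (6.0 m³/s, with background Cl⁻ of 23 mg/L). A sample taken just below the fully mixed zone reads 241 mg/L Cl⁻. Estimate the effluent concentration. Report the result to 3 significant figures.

Mass balance: 6.000·23.00 + 0.8900·Cₑ = 6.890·241.0
→ Cₑ = (6.890·241.0 − 6.000·23.00) / 0.8900 = 1711 mg/L.

1710 mg/L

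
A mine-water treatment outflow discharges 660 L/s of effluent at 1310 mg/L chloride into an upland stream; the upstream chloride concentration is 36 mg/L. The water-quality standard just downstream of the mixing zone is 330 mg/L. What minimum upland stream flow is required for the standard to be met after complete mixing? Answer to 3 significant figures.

Set C_mix = 330: (Q·36.00 + 660.0·1310) / (Q + 660.0) = 330
→ Q = 660.0·(1310 − 330)/(330 − 36.00) = 2200 L/s.

2200 L/s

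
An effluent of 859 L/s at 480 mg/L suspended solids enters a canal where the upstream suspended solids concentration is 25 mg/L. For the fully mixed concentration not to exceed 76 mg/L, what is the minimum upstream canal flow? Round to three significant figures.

6800 L/s

Set C_mix = 76: (Q·25.00 + 859.0·480.0) / (Q + 859.0) = 76
→ Q = 859.0·(480.0 − 76)/(76 − 25.00) = 6805 L/s.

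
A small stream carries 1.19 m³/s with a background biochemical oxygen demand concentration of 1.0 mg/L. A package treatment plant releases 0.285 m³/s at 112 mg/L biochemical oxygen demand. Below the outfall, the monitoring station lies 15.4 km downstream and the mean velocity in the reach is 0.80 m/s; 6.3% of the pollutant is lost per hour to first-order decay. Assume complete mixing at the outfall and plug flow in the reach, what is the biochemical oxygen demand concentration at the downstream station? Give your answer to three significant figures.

15.9 mg/L

Flow-weighted average: C = (1.190·1.000 + 0.2850·112.0) / 1.475 = 33.11/1.475 = 22.45 mg/L.
Travel time t = 15.4·1000 / 0.80 = 19250 s = 5.347 h.
6.3%/h lost → k = −ln(1 − 0.063) = 0.06507 h⁻¹.
First-order decay: C = 22.45·exp(−k·t) = 22.45·0.7061 = 15.85 mg/L.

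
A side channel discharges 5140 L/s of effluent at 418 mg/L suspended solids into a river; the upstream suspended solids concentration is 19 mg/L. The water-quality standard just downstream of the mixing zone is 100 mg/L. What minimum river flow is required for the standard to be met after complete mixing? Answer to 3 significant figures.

Set C_mix = 100: (Q·19.00 + 5140·418.0) / (Q + 5140) = 100
→ Q = 5140·(418.0 − 100)/(100 − 19.00) = 20180 L/s.

20200 L/s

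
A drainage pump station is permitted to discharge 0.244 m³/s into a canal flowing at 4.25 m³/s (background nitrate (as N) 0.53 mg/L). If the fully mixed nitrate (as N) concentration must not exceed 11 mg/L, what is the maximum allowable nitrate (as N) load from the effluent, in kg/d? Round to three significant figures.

Mass balance at the limit: 4.250·0.5300 + 0.2440·Cₑ = 4.494·11 → Cₑ = 193.4 mg/L.
Load = 0.2440 m³/s × 193.4 g/m³ × 86 400 s/d = 4076 kg/d.

4080 kg/d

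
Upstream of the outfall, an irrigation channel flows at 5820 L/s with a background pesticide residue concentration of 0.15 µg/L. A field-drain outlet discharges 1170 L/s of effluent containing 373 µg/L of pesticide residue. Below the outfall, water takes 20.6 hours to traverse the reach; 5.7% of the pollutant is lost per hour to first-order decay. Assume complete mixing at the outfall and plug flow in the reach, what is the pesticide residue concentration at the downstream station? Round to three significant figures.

After mixing, C = (5820·0.1500 + 1170·373.0) / 6990 = 437300/6990 = 62.56 µg/L.
5.7%/h lost → k = −ln(1 − 0.057) = 0.05869 h⁻¹.
After decay, C = 62.56 × e^(−kt) = 62.56 × 0.2985 = 18.67 µg/L.

18.7 µg/L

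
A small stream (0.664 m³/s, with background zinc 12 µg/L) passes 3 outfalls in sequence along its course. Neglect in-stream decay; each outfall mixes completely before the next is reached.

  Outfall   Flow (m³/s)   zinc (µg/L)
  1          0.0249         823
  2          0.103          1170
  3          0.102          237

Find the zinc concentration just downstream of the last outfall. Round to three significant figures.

194 µg/L

After outfall 1: Q = 0.6640 + 0.02490 = 0.6889 m³/s; C = (0.6640·12.00 + 0.02490·823.0)/0.6889 = 41.31 µg/L.
After outfall 2: Q = 0.6889 + 0.1030 = 0.7919 m³/s; C = (0.6889·41.31 + 0.1030·1170)/0.7919 = 188.1 µg/L.
After outfall 3: Q = 0.7919 + 0.1020 = 0.8939 m³/s; C = (0.7919·188.1 + 0.1020·237.0)/0.8939 = 193.7 µg/L.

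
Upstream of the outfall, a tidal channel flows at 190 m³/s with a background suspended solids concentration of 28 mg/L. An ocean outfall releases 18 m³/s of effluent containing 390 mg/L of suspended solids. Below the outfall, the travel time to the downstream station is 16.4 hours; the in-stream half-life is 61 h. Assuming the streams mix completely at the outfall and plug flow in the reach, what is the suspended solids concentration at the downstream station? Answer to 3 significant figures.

49.2 mg/L

Conservation of mass: C = (190.0·28.00 + 18.00·390.0) / 208.0 = 12340/208.0 = 59.33 mg/L.
Half-life 61 h → k = ln 2 / 61 = 0.01136 h⁻¹ = 0.2727 d⁻¹.
Applying C = C₀e^(−kt): 59.33 × 0.8300 = 49.24 mg/L.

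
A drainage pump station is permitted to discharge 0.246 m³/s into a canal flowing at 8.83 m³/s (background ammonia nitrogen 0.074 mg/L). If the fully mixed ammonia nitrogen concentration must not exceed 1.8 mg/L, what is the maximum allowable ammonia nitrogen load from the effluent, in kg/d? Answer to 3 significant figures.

1360 kg/d

Mass balance at the limit: 8.830·0.07400 + 0.2460·Cₑ = 9.076·1.8 → Cₑ = 63.75 mg/L.
Load = 0.2460 m³/s × 63.75 g/m³ × 86 400 s/d = 1355 kg/d.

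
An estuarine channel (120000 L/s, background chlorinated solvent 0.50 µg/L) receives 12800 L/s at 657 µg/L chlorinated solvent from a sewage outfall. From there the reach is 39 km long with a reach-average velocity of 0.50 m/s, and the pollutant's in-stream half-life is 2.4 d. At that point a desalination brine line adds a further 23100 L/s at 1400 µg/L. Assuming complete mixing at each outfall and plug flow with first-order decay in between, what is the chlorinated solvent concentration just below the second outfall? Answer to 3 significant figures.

After mixing, C = (120000·0.5000 + 12800·657.0) / 132800 = 8470000/132800 = 63.78 µg/L; combined flow 132800 L/s.
Travel time t = 39·1000 / 0.50 = 78000 s = 21.67 h.
Half-life 2.4 d → k = ln 2 / 2.4 = 0.2888 d⁻¹.
After decay, C = 63.78 × e^(−kt) = 63.78 × 0.7705 = 49.14 µg/L.
At the second outfall, C = (132800·49.14 + 23100·1400) / (132800 + 23100) = 249.3 µg/L.

249 µg/L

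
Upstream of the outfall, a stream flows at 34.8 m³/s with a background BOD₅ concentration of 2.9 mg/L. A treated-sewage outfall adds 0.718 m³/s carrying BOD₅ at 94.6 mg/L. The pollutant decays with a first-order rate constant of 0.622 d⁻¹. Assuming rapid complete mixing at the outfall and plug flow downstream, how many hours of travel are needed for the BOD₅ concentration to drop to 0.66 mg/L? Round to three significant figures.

76.2 h

After mixing, C = (34.80·2.900 + 0.7180·94.60) / 35.52 = 168.8/35.52 = 4.754 mg/L.
4.754·exp(−k·t) = 0.66 → t = ln(4.754/0.66)/k = 274300 s = 76.18 h.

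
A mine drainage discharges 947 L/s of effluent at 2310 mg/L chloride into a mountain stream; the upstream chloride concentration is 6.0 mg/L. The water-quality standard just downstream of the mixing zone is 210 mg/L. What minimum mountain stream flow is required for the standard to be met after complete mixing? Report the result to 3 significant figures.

Set C_mix = 210: (Q·6.000 + 947.0·2310) / (Q + 947.0) = 210
→ Q = 947.0·(2310 − 210)/(210 − 6.000) = 9749 L/s.

9750 L/s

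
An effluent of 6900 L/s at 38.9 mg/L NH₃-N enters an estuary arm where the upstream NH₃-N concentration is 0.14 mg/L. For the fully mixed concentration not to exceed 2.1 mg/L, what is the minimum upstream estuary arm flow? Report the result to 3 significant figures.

130000 L/s

Set C_mix = 2.1: (Q·0.1400 + 6900·38.90) / (Q + 6900) = 2.1
→ Q = 6900·(38.90 − 2.1)/(2.1 − 0.1400) = 129600 L/s.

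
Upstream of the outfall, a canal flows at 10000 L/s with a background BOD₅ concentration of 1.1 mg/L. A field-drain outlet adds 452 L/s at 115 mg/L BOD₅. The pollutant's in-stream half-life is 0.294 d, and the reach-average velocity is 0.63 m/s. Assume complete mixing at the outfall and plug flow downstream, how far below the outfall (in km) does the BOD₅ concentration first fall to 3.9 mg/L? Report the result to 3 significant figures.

10.0 km

Conservation of mass: C = (10000·1.100 + 452.0·115.0) / 10450 = 62980/10450 = 6.026 mg/L.
Half-life 0.294 d → k = ln 2 / 0.294 = 2.358 d⁻¹.
Set 6.026·exp(−k·t) = 3.9 → t = ln(6.026/3.9)/k = 15940 s = 4.429 h.
Distance = v·t = 0.63·15940 = 10040 m = 10.04 km.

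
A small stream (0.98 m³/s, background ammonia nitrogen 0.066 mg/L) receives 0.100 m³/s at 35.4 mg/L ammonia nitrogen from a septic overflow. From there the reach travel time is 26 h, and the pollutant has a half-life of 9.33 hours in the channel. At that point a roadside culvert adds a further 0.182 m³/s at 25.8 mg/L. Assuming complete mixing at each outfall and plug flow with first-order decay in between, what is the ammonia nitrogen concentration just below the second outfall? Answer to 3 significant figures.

After mixing, C = (0.9800·0.06600 + 0.1000·35.40) / 1.080 = 3.605/1.080 = 3.338 mg/L; combined flow 1.080 m³/s.
Half-life 9.33 h → k = ln 2 / 9.33 = 0.07429 h⁻¹ = 1.783 d⁻¹.
Applying C = C₀e^(−kt): 3.338 × 0.1449 = 0.4837 mg/L.
At the second outfall, C = (1.080·0.4837 + 0.1820·25.80) / (1.080 + 0.1820) = 4.135 mg/L.

4.13 mg/L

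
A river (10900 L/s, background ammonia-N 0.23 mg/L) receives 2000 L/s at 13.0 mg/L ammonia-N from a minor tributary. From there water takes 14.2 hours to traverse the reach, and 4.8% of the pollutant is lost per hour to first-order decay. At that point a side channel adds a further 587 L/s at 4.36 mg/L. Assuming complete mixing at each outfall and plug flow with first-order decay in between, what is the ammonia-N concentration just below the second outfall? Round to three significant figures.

Flow-weighted average: C = (10900·0.2300 + 2000·13.00) / 12900 = 28510/12900 = 2.210 mg/L; combined flow 12900 L/s.
4.8%/h lost → k = −ln(1 − 0.048) = 0.04919 h⁻¹.
First-order decay: C = 2.210·exp(−k·t) = 2.210·0.4973 = 1.099 mg/L.
Second outfall: C = (12900·1.099 + 587.0·4.360)/13490 = 1.241 mg/L.

1.24 mg/L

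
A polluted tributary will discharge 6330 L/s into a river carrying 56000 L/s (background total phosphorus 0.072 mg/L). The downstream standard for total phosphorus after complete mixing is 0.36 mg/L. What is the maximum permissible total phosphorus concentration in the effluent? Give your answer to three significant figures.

2.91 mg/L

At the limit, (Qr·Cr + Qe·Cₑ)/(Qr + Qe) = 0.36:
Cₑ = (62330·0.36 − 56000·0.07200) / 6330 = 2.908 mg/L.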